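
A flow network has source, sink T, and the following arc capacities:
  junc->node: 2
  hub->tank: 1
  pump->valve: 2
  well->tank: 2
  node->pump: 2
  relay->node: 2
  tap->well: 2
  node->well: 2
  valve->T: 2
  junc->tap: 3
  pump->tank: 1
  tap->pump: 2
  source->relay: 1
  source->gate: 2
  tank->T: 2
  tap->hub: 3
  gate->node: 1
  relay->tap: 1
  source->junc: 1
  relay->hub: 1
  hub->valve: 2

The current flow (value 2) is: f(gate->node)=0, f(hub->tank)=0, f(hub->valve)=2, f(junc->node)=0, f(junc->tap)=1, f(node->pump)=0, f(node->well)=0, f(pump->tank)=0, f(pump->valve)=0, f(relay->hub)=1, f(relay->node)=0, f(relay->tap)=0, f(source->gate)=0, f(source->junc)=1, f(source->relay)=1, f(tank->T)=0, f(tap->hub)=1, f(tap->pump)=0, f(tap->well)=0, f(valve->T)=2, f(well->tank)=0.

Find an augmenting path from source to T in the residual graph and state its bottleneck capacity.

source->gate->node->pump->tank->T, bottleneck 1

Residual along source->gate->node->pump->tank->T: source->gate: 2, gate->node: 1, node->pump: 2, pump->tank: 1, tank->T: 2.
Bottleneck = min = 1.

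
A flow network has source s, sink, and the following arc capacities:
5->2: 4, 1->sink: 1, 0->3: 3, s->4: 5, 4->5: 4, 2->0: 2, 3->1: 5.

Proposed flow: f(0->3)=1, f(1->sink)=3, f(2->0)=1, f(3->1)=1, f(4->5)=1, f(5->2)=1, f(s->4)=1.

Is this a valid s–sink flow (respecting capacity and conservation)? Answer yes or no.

No

Capacity violated on 1->sink: flow 3 > capacity 1.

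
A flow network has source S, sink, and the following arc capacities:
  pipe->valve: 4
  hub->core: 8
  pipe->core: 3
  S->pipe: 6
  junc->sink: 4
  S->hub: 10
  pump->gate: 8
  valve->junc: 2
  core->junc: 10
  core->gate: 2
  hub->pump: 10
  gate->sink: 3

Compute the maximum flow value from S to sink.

7

Augment S->pipe->valve->junc->sink: bottleneck 2. Total 2.
Augment S->pipe->core->junc->sink: bottleneck 2. Total 4.
Augment S->pipe->core->gate->sink: bottleneck 1. Total 5.
Augment S->hub->core->gate->sink: bottleneck 1. Total 6.
Augment S->hub->pump->gate->sink: bottleneck 1. Total 7.
No augmenting path remains in the residual graph.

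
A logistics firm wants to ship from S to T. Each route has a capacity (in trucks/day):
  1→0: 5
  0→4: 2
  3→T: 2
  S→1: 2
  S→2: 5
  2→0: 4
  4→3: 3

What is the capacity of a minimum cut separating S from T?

2

Max flow = 2 (via 1 augmenting path).
In the residual at optimum, the set reachable from S is {0, 1, 2, S}.
Cut edges: 0→4 (cap 2). Sum = 2.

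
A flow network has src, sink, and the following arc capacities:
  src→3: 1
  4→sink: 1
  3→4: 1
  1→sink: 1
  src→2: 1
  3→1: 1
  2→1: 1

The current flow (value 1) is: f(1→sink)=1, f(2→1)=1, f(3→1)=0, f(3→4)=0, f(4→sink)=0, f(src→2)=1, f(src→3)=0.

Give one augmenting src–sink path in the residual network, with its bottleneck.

src→3→4→sink, bottleneck 1

Residual along src→3→4→sink: src→3: 1, 3→4: 1, 4→sink: 1.
Bottleneck = min = 1.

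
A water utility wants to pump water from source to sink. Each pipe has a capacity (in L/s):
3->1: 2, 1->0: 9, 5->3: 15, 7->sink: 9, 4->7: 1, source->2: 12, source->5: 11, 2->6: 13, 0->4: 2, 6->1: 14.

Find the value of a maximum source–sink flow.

1

Augment source->5->3->1->0->4->7->sink: bottleneck 1. Total 1.
No augmenting path remains in the residual graph.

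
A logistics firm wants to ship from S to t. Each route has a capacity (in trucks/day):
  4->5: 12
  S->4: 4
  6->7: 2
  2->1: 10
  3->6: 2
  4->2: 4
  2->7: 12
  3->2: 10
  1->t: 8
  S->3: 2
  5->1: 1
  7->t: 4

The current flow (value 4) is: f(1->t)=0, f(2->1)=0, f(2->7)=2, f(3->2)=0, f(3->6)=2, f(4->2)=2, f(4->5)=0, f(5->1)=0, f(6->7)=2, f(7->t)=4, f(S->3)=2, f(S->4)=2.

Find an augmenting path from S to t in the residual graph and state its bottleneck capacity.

S->4->2->1->t, bottleneck 2

Residual along S->4->2->1->t: S->4: 2, 4->2: 2, 2->1: 10, 1->t: 8.
Bottleneck = min = 2.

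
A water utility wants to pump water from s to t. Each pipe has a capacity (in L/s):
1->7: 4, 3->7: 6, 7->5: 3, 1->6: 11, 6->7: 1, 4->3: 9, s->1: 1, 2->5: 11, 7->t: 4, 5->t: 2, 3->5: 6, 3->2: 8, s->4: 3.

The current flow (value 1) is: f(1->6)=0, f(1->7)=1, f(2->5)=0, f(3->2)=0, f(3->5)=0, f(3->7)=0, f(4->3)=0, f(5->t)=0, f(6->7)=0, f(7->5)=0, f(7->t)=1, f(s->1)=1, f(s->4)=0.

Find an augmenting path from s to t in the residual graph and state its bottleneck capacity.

Residual along s->4->3->7->t: s->4: 3, 4->3: 9, 3->7: 6, 7->t: 3.
Bottleneck = min = 3.

s->4->3->7->t, bottleneck 3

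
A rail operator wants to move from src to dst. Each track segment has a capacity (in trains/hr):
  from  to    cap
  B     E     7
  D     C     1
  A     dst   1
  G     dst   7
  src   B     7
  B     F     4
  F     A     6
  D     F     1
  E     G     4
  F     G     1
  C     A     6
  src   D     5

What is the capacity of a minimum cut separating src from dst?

6

Max flow = 6 (via 3 augmenting paths).
In the residual at optimum, the set reachable from src is {A, B, C, D, E, F, src}.
Cut edges: E→G (cap 4), F→G (cap 1), A→dst (cap 1). Sum = 6.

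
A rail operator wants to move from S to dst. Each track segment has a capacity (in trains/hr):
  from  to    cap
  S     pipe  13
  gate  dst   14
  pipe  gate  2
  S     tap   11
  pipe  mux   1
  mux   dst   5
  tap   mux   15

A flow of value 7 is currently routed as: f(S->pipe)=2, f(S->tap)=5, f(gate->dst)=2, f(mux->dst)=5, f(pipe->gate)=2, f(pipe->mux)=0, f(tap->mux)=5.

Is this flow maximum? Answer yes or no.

Yes

Residual reachable from S: {S, mux, pipe, tap}; dst is not reachable.
Saturated cut: pipe->gate, mux->dst with total capacity 7 = current flow value. Flow is maximum.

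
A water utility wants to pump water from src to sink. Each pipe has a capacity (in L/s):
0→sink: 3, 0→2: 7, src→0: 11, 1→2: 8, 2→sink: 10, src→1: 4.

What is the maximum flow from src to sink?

Augment src→0→sink: bottleneck 3. Total 3.
Augment src→0→2→sink: bottleneck 7. Total 10.
Augment src→1→2→sink: bottleneck 3. Total 13.
No augmenting path remains in the residual graph.

13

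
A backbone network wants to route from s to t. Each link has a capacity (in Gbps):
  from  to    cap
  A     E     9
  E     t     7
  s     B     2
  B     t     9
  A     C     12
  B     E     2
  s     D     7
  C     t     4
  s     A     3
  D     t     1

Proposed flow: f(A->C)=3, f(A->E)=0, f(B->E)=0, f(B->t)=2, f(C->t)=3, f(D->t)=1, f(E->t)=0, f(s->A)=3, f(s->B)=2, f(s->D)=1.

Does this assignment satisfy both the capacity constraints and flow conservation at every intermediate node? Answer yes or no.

Every edge has 0 ≤ f(e) ≤ cap(e).
At each intermediate node, inflow equals outflow.

Yes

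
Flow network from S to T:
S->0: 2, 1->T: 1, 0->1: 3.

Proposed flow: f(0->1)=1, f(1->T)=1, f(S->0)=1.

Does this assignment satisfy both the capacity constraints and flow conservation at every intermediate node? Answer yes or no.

Every edge has 0 ≤ f(e) ≤ cap(e).
At each intermediate node, inflow equals outflow.

Yes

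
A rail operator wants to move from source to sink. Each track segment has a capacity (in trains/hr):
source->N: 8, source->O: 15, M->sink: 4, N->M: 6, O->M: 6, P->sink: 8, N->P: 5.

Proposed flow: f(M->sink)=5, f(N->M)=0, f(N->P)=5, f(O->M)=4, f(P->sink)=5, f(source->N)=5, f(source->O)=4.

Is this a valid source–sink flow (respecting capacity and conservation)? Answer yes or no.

Capacity violated on M->sink: flow 5 > capacity 4.

No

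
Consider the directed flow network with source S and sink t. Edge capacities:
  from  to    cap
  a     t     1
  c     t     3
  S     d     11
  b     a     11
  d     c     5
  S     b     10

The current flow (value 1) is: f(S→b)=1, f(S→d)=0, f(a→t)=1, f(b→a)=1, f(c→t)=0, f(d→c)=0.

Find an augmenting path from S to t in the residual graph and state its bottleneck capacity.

S→d→c→t, bottleneck 3

Residual along S→d→c→t: S→d: 11, d→c: 5, c→t: 3.
Bottleneck = min = 3.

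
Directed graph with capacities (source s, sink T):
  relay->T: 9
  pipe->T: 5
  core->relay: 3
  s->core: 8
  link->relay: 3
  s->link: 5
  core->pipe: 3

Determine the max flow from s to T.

Augment s->core->pipe->T: bottleneck 3. Total 3.
Augment s->core->relay->T: bottleneck 3. Total 6.
Augment s->link->relay->T: bottleneck 3. Total 9.
No augmenting path remains in the residual graph.

9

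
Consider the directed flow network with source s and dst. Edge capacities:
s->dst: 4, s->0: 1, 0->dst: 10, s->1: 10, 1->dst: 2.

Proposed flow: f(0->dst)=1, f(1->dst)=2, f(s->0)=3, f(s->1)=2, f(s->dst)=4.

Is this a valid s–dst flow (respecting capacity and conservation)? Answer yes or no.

Capacity violated on s->0: flow 3 > capacity 1.

No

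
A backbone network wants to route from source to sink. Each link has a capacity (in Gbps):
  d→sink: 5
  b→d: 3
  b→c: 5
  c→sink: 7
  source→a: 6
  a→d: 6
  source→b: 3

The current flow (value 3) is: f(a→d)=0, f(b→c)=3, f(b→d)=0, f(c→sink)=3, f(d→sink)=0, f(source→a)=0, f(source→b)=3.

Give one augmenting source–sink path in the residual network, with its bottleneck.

source→a→d→sink, bottleneck 5

Residual along source→a→d→sink: source→a: 6, a→d: 6, d→sink: 5.
Bottleneck = min = 5.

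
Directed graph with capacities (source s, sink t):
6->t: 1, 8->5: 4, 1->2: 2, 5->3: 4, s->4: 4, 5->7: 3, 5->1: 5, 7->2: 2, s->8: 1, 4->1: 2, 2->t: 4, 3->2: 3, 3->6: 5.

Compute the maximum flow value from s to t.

3

Augment s->4->1->2->t: bottleneck 2. Total 2.
Augment s->8->5->3->2->t: bottleneck 1. Total 3.
No augmenting path remains in the residual graph.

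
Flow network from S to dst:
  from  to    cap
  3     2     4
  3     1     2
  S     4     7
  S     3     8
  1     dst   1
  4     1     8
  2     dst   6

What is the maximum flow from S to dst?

Augment S→3→2→dst: bottleneck 4. Total 4.
Augment S→3→1→dst: bottleneck 1. Total 5.
No augmenting path remains in the residual graph.

5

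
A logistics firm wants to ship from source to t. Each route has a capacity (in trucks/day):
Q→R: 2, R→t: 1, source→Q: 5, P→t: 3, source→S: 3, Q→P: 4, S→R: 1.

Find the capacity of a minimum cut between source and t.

4

Max flow = 4 (via 2 augmenting paths).
In the residual at optimum, the set reachable from source is {P, Q, R, S, source}.
Cut edges: R→t (cap 1), P→t (cap 3). Sum = 4.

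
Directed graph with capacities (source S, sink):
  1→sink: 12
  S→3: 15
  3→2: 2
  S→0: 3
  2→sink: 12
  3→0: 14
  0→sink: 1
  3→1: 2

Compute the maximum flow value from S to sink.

Augment S→0→sink: bottleneck 1. Total 1.
Augment S→3→1→sink: bottleneck 2. Total 3.
Augment S→3→2→sink: bottleneck 2. Total 5.
No augmenting path remains in the residual graph.

5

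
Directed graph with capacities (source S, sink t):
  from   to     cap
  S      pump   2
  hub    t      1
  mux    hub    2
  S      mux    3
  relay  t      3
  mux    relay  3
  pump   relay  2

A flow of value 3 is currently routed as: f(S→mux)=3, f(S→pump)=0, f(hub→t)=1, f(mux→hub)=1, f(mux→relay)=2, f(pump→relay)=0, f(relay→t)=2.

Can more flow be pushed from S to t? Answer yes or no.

Yes

Residual path S→pump→relay→t has bottleneck 1 > 0.
Pushing 1 along it raises the flow to 4, so the given flow is not maximum.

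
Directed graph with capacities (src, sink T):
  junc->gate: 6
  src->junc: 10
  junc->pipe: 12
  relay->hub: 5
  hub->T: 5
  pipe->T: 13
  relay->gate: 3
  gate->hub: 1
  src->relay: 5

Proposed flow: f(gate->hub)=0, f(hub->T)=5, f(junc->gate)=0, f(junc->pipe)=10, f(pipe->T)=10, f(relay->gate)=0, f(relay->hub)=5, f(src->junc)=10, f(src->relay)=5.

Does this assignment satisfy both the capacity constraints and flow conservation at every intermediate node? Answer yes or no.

Every edge has 0 ≤ f(e) ≤ cap(e).
At each intermediate node, inflow equals outflow.

Yes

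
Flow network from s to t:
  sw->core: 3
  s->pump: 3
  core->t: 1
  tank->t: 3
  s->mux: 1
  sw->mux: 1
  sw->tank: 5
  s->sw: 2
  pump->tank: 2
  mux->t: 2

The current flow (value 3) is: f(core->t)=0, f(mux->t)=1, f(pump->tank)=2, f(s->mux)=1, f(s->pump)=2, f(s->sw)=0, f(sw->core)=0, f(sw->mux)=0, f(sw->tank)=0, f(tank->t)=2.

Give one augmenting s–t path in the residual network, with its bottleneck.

Residual along s->sw->tank->t: s->sw: 2, sw->tank: 5, tank->t: 1.
Bottleneck = min = 1.

s->sw->tank->t, bottleneck 1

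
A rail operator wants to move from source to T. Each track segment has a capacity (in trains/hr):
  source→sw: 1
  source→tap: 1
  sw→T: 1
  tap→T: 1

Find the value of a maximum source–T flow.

Augment source→tap→T: bottleneck 1. Total 1.
Augment source→sw→T: bottleneck 1. Total 2.
No augmenting path remains in the residual graph.

2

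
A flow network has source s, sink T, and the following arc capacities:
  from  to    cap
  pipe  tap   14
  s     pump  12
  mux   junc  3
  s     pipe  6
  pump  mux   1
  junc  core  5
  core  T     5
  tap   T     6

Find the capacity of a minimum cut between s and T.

Max flow = 7 (via 2 augmenting paths).
In the residual at optimum, the set reachable from s is {pump, s}.
Cut edges: pump->mux (cap 1), s->pipe (cap 6). Sum = 7.

7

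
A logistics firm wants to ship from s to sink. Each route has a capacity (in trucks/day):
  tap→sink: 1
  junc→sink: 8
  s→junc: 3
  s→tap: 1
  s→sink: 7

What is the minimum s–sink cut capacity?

11

Max flow = 11 (via 3 augmenting paths).
In the residual at optimum, the set reachable from s is {s}.
Cut edges: s→junc (cap 3), s→tap (cap 1), s→sink (cap 7). Sum = 11.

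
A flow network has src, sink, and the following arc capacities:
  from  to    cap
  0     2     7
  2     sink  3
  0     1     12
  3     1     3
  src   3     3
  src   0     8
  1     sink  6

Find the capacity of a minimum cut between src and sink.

Max flow = 9 (via 3 augmenting paths).
In the residual at optimum, the set reachable from src is {0, 1, 2, 3, src}.
Cut edges: 2->sink (cap 3), 1->sink (cap 6). Sum = 9.

9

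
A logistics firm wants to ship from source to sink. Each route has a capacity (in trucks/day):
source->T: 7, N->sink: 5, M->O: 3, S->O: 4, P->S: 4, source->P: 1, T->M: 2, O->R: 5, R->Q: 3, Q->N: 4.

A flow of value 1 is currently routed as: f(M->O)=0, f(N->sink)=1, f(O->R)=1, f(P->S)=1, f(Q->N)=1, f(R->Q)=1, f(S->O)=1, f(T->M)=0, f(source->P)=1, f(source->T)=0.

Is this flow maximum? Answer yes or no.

No

Residual path source->T->M->O->R->Q->N->sink has bottleneck 2 > 0.
Pushing 2 along it raises the flow to 3, so the given flow is not maximum.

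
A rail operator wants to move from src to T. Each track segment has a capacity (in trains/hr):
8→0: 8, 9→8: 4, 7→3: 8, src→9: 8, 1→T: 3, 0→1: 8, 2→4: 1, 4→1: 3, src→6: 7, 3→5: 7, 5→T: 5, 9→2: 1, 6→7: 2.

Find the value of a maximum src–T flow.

Augment src→6→7→3→5→T: bottleneck 2. Total 2.
Augment src→9→8→0→1→T: bottleneck 3. Total 5.
No augmenting path remains in the residual graph.

5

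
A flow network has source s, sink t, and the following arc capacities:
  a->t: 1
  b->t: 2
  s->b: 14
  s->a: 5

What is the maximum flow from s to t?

3

Augment s->a->t: bottleneck 1. Total 1.
Augment s->b->t: bottleneck 2. Total 3.
No augmenting path remains in the residual graph.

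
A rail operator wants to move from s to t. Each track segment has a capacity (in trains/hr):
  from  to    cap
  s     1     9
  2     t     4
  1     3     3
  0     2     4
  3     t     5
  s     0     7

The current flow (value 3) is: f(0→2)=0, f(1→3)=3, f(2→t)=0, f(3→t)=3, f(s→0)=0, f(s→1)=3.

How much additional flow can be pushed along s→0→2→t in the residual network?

4

Residual capacities along the path: s→0: 7, 0→2: 4, 2→t: 4.
Minimum is 4.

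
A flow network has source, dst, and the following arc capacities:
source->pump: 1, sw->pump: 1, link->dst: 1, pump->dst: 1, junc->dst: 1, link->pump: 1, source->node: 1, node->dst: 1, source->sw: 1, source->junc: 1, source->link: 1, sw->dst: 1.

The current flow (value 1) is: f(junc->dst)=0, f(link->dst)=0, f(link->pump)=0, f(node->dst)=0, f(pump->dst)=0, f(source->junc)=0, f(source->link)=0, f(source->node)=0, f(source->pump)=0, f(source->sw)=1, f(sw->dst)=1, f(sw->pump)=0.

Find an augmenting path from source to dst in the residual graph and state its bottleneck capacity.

source->node->dst, bottleneck 1

Residual along source->node->dst: source->node: 1, node->dst: 1.
Bottleneck = min = 1.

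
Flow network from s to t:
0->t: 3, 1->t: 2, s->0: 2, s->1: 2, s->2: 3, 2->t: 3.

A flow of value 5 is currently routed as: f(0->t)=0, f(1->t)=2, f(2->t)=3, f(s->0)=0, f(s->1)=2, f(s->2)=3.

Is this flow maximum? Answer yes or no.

No

Residual path s->0->t has bottleneck 2 > 0.
Pushing 2 along it raises the flow to 7, so the given flow is not maximum.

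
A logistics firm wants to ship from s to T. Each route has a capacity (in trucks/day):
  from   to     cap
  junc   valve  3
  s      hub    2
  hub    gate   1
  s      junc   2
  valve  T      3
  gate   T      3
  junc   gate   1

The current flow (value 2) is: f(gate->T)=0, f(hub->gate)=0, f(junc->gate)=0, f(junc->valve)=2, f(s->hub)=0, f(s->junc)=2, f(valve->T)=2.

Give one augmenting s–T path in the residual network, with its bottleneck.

s->hub->gate->T, bottleneck 1

Residual along s->hub->gate->T: s->hub: 2, hub->gate: 1, gate->T: 3.
Bottleneck = min = 1.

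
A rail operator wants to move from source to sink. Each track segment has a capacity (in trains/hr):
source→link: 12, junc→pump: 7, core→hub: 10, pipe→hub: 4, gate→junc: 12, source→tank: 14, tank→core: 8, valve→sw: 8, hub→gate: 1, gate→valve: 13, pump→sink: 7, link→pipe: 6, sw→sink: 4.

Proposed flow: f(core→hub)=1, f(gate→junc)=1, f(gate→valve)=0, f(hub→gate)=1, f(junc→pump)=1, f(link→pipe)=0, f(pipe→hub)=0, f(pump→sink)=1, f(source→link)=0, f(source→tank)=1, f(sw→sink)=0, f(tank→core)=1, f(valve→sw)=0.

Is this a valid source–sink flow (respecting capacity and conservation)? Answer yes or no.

Yes

Every edge has 0 ≤ f(e) ≤ cap(e).
At each intermediate node, inflow equals outflow.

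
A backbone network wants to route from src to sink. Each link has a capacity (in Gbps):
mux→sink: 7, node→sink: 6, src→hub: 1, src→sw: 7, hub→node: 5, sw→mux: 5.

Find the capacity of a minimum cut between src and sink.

6

Max flow = 6 (via 2 augmenting paths).
In the residual at optimum, the set reachable from src is {src, sw}.
Cut edges: sw→mux (cap 5), src→hub (cap 1). Sum = 6.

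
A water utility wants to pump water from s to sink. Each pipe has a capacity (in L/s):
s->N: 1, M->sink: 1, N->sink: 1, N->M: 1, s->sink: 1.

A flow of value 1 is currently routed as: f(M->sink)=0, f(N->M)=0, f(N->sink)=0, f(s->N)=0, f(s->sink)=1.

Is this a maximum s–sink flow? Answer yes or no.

No

Residual path s->N->sink has bottleneck 1 > 0.
Pushing 1 along it raises the flow to 2, so the given flow is not maximum.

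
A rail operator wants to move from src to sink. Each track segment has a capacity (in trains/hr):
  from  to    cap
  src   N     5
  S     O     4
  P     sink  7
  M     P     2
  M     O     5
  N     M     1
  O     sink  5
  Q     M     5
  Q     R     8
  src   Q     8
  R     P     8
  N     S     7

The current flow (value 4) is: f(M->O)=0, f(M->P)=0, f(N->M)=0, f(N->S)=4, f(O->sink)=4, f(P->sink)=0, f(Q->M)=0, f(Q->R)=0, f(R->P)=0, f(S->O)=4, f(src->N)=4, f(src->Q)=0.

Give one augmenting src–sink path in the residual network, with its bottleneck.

Residual along src->N->M->O->sink: src->N: 1, N->M: 1, M->O: 5, O->sink: 1.
Bottleneck = min = 1.

src->N->M->O->sink, bottleneck 1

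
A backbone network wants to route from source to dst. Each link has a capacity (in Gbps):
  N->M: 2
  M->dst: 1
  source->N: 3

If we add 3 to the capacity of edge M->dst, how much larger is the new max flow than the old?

Original max flow = 1.
After raising cap(M->dst), augmenting paths through that edge carry 1 more unit.
New max flow = 2. Increase = 1.

1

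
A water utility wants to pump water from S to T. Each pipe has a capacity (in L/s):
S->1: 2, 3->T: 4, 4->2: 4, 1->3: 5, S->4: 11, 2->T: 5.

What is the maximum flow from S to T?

6

Augment S->1->3->T: bottleneck 2. Total 2.
Augment S->4->2->T: bottleneck 4. Total 6.
No augmenting path remains in the residual graph.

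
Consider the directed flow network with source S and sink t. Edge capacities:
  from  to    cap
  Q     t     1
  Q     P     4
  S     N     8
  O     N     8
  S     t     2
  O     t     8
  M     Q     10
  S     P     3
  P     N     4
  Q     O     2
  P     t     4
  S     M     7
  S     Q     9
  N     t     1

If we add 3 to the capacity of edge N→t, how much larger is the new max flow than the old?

Original max flow = 10.
After raising cap(N→t), augmenting paths through that edge carry 3 more units.
New max flow = 13. Increase = 3.

3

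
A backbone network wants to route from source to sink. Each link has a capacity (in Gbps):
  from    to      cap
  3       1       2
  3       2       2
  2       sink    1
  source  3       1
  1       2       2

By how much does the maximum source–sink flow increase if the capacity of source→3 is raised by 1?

0

Original max flow = 1.
Even with extra capacity on source→3, another cut of capacity 1 remains binding.
New max flow = 1. Increase = 0.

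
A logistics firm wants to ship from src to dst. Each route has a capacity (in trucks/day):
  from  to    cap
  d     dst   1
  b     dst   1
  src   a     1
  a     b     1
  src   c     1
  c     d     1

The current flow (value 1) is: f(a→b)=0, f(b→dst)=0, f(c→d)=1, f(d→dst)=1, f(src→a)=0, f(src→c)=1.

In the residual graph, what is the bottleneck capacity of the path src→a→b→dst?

1

Residual capacities along the path: src→a: 1, a→b: 1, b→dst: 1.
Minimum is 1.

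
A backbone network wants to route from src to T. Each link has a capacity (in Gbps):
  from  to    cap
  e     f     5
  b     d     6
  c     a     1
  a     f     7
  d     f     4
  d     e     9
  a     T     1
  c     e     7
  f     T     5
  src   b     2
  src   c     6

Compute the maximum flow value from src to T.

6

Augment src→c→a→T: bottleneck 1. Total 1.
Augment src→b→d→f→T: bottleneck 2. Total 3.
Augment src→c→e→f→T: bottleneck 3. Total 6.
No augmenting path remains in the residual graph.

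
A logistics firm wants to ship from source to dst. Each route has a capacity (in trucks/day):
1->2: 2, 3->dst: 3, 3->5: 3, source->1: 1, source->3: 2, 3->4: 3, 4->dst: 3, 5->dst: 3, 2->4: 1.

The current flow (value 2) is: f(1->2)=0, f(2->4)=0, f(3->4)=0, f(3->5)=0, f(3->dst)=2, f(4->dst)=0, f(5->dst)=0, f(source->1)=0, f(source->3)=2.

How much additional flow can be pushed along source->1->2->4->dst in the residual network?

1

Residual capacities along the path: source->1: 1, 1->2: 2, 2->4: 1, 4->dst: 3.
Minimum is 1.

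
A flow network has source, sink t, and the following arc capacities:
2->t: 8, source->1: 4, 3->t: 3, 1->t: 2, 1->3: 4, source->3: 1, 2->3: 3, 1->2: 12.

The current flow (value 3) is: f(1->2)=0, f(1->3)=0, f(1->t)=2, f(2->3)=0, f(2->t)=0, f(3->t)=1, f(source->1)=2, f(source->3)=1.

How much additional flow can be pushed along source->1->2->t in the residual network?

2

Residual capacities along the path: source->1: 2, 1->2: 12, 2->t: 8.
Minimum is 2.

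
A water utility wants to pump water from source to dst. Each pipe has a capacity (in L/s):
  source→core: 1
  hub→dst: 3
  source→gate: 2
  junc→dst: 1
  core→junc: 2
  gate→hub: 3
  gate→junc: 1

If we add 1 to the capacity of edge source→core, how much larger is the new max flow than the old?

Original max flow = 3.
Even with extra capacity on source→core, another cut of capacity 3 remains binding.
New max flow = 3. Increase = 0.

0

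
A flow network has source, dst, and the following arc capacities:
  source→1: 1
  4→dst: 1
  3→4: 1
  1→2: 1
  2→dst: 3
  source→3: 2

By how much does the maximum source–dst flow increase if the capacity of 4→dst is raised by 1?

Original max flow = 2.
Edge 4→dst does not cross the min cut (source side {3, source}), so extra capacity there cannot help.
New max flow = 2. Increase = 0.

0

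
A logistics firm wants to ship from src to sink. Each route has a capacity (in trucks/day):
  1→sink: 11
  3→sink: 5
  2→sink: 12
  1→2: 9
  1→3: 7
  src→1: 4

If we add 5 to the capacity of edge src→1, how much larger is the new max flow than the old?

5

Original max flow = 4.
After raising cap(src→1), augmenting paths through that edge carry 5 more units.
New max flow = 9. Increase = 5.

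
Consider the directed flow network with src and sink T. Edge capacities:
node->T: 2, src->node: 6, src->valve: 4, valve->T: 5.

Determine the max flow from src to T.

Augment src->node->T: bottleneck 2. Total 2.
Augment src->valve->T: bottleneck 4. Total 6.
No augmenting path remains in the residual graph.

6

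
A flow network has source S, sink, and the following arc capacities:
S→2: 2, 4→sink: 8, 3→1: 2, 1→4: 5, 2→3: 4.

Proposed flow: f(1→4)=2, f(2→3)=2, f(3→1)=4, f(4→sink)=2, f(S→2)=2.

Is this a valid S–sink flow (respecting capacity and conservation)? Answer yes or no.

Capacity violated on 3→1: flow 4 > capacity 2.

No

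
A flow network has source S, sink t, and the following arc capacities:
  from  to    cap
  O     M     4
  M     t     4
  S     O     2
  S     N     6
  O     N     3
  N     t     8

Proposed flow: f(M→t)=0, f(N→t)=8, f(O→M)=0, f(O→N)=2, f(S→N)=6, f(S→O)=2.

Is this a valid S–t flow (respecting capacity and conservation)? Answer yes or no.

Yes

Every edge has 0 ≤ f(e) ≤ cap(e).
At each intermediate node, inflow equals outflow.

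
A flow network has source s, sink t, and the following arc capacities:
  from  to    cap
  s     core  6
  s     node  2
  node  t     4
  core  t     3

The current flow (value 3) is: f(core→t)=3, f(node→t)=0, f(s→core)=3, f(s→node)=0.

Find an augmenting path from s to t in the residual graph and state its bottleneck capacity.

Residual along s→node→t: s→node: 2, node→t: 4.
Bottleneck = min = 2.

s→node→t, bottleneck 2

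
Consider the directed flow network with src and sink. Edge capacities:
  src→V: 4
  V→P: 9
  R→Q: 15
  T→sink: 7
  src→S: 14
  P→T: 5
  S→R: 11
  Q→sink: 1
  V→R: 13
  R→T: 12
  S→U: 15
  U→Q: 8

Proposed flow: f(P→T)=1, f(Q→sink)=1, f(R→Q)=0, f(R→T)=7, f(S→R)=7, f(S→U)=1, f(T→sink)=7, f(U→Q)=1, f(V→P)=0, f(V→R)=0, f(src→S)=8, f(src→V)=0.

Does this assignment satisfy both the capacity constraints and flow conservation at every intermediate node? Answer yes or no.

No

Conservation fails at P: inflow 0 ≠ outflow 1.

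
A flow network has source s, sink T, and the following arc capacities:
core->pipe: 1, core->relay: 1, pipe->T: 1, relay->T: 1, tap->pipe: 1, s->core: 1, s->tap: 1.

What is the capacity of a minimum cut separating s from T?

2

Max flow = 2 (via 2 augmenting paths).
In the residual at optimum, the set reachable from s is {s}.
Cut edges: s->core (cap 1), s->tap (cap 1). Sum = 2.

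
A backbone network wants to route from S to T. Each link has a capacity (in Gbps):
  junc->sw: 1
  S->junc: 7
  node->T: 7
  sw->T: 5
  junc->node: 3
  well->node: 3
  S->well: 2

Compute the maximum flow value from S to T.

Augment S->junc->sw->T: bottleneck 1. Total 1.
Augment S->junc->node->T: bottleneck 3. Total 4.
Augment S->well->node->T: bottleneck 2. Total 6.
No augmenting path remains in the residual graph.

6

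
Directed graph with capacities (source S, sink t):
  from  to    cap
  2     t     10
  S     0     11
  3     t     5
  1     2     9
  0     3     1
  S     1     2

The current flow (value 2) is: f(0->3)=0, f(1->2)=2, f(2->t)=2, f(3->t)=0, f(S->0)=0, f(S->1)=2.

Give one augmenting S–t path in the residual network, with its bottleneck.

Residual along S->0->3->t: S->0: 11, 0->3: 1, 3->t: 5.
Bottleneck = min = 1.

S->0->3->t, bottleneck 1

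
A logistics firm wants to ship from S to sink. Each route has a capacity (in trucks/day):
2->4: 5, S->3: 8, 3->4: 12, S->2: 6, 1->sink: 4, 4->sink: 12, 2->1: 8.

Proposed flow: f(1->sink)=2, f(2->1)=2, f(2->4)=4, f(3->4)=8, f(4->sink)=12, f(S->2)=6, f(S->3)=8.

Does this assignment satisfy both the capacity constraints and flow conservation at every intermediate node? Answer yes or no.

Yes

Every edge has 0 ≤ f(e) ≤ cap(e).
At each intermediate node, inflow equals outflow.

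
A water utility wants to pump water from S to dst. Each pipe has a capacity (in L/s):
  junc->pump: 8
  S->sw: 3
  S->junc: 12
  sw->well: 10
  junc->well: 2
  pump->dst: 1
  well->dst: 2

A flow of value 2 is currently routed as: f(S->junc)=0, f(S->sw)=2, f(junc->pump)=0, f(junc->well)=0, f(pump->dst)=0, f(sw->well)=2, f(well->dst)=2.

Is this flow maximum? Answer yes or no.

No

Residual path S->junc->pump->dst has bottleneck 1 > 0.
Pushing 1 along it raises the flow to 3, so the given flow is not maximum.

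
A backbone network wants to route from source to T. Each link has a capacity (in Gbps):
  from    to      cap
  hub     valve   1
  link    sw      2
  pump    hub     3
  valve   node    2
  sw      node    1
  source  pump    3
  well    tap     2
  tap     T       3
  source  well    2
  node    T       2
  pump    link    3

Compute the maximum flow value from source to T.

Augment source->well->tap->T: bottleneck 2. Total 2.
Augment source->pump->link->sw->node->T: bottleneck 1. Total 3.
Augment source->pump->hub->valve->node->T: bottleneck 1. Total 4.
No augmenting path remains in the residual graph.

4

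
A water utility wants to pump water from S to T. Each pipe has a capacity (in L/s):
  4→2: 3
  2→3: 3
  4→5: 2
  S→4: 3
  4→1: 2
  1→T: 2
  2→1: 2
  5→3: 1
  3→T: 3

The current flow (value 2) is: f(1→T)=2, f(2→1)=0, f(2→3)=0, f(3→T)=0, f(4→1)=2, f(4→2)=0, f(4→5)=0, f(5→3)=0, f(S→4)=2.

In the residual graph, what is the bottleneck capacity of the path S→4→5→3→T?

Residual capacities along the path: S→4: 1, 4→5: 2, 5→3: 1, 3→T: 3.
Minimum is 1.

1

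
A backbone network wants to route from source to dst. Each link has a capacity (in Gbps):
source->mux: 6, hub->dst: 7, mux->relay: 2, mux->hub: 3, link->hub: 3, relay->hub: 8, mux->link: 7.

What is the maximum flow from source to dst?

6

Augment source->mux->hub->dst: bottleneck 3. Total 3.
Augment source->mux->relay->hub->dst: bottleneck 2. Total 5.
Augment source->mux->link->hub->dst: bottleneck 1. Total 6.
No augmenting path remains in the residual graph.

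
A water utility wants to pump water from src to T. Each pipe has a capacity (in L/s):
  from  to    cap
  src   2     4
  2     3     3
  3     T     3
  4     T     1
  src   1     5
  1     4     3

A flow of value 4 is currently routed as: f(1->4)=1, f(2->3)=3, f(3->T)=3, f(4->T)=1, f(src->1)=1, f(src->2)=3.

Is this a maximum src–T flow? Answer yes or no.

Yes

Residual reachable from src: {1, 2, 4, src}; T is not reachable.
Saturated cut: 2->3, 4->T with total capacity 4 = current flow value. Flow is maximum.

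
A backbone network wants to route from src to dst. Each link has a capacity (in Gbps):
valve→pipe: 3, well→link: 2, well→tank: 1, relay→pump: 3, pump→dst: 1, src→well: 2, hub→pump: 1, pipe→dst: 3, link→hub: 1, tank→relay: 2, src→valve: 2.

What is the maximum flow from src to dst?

Augment src→valve→pipe→dst: bottleneck 2. Total 2.
Augment src→well→tank→relay→pump→dst: bottleneck 1. Total 3.
No augmenting path remains in the residual graph.

3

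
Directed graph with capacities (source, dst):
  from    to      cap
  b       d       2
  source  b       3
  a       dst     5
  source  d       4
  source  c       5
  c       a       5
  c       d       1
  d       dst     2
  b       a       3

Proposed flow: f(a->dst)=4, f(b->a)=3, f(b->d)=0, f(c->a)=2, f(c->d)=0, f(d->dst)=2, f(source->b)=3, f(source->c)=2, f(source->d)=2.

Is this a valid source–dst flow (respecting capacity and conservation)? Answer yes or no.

No

Conservation fails at a: inflow 5 ≠ outflow 4.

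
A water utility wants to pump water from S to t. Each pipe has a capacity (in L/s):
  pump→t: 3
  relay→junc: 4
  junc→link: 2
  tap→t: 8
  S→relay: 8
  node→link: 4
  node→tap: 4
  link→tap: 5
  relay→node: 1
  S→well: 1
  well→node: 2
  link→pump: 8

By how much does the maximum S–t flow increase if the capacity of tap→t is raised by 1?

0

Original max flow = 4.
Edge tap→t does not cross the min cut (source side {S, junc, relay}), so extra capacity there cannot help.
New max flow = 4. Increase = 0.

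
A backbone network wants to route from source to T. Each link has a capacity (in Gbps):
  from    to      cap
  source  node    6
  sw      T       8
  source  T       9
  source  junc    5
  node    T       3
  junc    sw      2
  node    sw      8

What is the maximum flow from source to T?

Augment source->T: bottleneck 9. Total 9.
Augment source->node->T: bottleneck 3. Total 12.
Augment source->node->sw->T: bottleneck 3. Total 15.
Augment source->junc->sw->T: bottleneck 2. Total 17.
No augmenting path remains in the residual graph.

17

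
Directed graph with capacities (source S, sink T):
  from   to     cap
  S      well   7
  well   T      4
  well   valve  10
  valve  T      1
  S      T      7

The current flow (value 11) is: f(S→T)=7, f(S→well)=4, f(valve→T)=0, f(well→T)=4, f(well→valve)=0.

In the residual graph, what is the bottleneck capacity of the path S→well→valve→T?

Residual capacities along the path: S→well: 3, well→valve: 10, valve→T: 1.
Minimum is 1.

1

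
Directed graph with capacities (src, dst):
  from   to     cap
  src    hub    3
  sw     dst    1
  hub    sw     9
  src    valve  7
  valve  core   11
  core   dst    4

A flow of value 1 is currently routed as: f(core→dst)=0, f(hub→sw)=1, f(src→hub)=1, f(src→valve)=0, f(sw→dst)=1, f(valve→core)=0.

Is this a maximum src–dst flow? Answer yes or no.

Residual path src→valve→core→dst has bottleneck 4 > 0.
Pushing 4 along it raises the flow to 5, so the given flow is not maximum.

No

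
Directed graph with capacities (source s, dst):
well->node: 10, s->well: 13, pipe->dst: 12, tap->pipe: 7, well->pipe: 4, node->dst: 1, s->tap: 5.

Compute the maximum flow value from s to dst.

10

Augment s->well->node->dst: bottleneck 1. Total 1.
Augment s->well->pipe->dst: bottleneck 4. Total 5.
Augment s->tap->pipe->dst: bottleneck 5. Total 10.
No augmenting path remains in the residual graph.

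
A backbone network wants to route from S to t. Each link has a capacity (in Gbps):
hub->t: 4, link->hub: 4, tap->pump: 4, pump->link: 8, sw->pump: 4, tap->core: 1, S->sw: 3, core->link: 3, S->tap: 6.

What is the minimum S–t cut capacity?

Max flow = 4 (via 2 augmenting paths).
In the residual at optimum, the set reachable from S is {S, core, link, pump, sw, tap}.
Cut edges: link->hub (cap 4). Sum = 4.

4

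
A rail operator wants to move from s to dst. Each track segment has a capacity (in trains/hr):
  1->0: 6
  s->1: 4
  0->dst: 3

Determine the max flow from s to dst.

Augment s->1->0->dst: bottleneck 3. Total 3.
No augmenting path remains in the residual graph.

3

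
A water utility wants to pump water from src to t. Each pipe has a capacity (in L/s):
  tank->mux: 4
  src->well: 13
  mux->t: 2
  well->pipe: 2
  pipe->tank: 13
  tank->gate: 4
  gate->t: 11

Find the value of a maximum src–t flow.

Augment src->well->pipe->tank->mux->t: bottleneck 2. Total 2.
No augmenting path remains in the residual graph.

2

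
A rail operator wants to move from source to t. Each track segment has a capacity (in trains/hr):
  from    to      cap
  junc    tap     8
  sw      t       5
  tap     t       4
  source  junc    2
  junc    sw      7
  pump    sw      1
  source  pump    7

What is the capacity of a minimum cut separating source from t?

Max flow = 3 (via 2 augmenting paths).
In the residual at optimum, the set reachable from source is {pump, source}.
Cut edges: source→junc (cap 2), pump→sw (cap 1). Sum = 3.

3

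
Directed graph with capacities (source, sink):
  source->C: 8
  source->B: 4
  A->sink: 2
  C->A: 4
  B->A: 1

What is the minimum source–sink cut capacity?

2

Max flow = 2 (via 2 augmenting paths).
In the residual at optimum, the set reachable from source is {A, B, C, source}.
Cut edges: A->sink (cap 2). Sum = 2.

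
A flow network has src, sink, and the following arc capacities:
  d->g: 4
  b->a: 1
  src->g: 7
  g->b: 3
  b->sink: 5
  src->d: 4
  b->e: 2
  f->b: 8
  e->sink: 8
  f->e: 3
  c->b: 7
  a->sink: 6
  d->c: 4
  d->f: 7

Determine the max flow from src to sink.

7

Augment src->g->b->sink: bottleneck 3. Total 3.
Augment src->d->f->b->sink: bottleneck 2. Total 5.
Augment src->d->f->e->sink: bottleneck 2. Total 7.
No augmenting path remains in the residual graph.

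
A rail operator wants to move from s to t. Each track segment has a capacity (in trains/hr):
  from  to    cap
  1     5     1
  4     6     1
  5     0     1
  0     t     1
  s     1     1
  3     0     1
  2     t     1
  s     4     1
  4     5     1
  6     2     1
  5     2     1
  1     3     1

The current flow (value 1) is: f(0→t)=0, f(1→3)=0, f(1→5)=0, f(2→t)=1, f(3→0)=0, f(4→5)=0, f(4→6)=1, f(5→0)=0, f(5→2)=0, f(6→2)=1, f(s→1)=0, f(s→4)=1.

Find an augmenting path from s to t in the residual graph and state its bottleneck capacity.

s→1→5→0→t, bottleneck 1

Residual along s→1→5→0→t: s→1: 1, 1→5: 1, 5→0: 1, 0→t: 1.
Bottleneck = min = 1.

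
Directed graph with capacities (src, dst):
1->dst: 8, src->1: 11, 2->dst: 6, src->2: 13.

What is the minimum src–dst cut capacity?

14

Max flow = 14 (via 2 augmenting paths).
In the residual at optimum, the set reachable from src is {1, 2, src}.
Cut edges: 1->dst (cap 8), 2->dst (cap 6). Sum = 14.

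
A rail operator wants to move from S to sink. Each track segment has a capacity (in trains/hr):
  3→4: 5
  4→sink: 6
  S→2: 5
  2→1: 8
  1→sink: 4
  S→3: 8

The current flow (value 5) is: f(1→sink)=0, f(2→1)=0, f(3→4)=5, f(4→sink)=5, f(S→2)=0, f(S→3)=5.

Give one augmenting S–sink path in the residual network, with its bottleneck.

S→2→1→sink, bottleneck 4

Residual along S→2→1→sink: S→2: 5, 2→1: 8, 1→sink: 4.
Bottleneck = min = 4.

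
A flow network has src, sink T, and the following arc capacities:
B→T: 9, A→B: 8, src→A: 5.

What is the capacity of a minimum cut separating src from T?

Max flow = 5 (via 1 augmenting path).
In the residual at optimum, the set reachable from src is {src}.
Cut edges: src→A (cap 5). Sum = 5.

5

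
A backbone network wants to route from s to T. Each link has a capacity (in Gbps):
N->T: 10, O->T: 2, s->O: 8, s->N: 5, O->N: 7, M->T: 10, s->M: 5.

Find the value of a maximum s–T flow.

Augment s->O->T: bottleneck 2. Total 2.
Augment s->N->T: bottleneck 5. Total 7.
Augment s->M->T: bottleneck 5. Total 12.
Augment s->O->N->T: bottleneck 5. Total 17.
No augmenting path remains in the residual graph.

17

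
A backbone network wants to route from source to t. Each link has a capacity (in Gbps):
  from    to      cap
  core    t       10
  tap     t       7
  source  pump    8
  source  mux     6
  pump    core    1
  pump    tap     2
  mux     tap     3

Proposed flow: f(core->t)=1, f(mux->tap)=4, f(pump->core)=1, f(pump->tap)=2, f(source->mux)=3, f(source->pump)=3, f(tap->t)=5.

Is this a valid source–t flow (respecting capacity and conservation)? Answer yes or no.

Capacity violated on mux->tap: flow 4 > capacity 3.

No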